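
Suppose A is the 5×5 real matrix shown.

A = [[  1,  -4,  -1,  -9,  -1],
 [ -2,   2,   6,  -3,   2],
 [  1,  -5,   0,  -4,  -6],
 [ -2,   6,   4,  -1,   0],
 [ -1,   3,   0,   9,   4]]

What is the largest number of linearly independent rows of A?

5

Row reduce to echelon form.
R2 ← R2 + (2)·R1: [0, -6, 4, -21, 0]
R3 ← R3 − R1: [0, -1, 1, 5, -5]
R4 ← R4 + (2)·R1: [0, -2, 2, -19, -2]
R5 ← R5 + R1: [0, -1, -1, 0, 3]
R3 ← R3 − (1/6)·R2: [0, 0, 1/3, 17/2, -5]
R4 ← R4 − (1/3)·R2: [0, 0, 2/3, -12, -2]
R5 ← R5 − (1/6)·R2: [0, 0, -5/3, 7/2, 3]
R4 ← R4 − (2)·R3: [0, 0, 0, -29, 8]
R5 ← R5 + (5)·R3: [0, 0, 0, 46, -22]
R5 ← R5 + (46/29)·R4: [0, 0, 0, 0, -270/29]
Echelon form has 5 nonzero rows, so rank(A) = 5.
The rank gives the maximum number of linearly independent rows: 5.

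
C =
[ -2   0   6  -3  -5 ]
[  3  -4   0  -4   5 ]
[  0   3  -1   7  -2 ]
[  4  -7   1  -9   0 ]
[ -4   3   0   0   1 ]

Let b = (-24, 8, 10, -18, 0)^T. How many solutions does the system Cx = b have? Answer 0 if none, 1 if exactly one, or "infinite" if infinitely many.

1

Row reduce the augmented matrix [C | b].
R2 ← R2 + (3/2)·R1: [0, -4, 9, -17/2, -5/2, -28]
R4 ← R4 + (2)·R1: [0, -7, 13, -15, -10, -66]
R5 ← R5 − (2)·R1: [0, 3, -12, 6, 11, 48]
R3 ← R3 + (3/4)·R2: [0, 0, 23/4, 5/8, -31/8, -11]
R4 ← R4 − (7/4)·R2: [0, 0, -11/4, -1/8, -45/8, -17]
R5 ← R5 + (3/4)·R2: [0, 0, -21/4, -3/8, 73/8, 27]
R4 ← R4 + (11/23)·R3: [0, 0, 0, 4/23, -172/23, -512/23]
R5 ← R5 + (21/23)·R3: [0, 0, 0, 9/46, 257/46, 390/23]
R5 ← R5 − (9/8)·R4: [0, 0, 0, 0, 14, 42]
The echelon form has 5 nonzero rows, and every pivot lies in the first 5 columns, so rank(C) = rank([C|b]) = 5.
The system is consistent.
rank = 5 = number of unknowns, so the solution is unique.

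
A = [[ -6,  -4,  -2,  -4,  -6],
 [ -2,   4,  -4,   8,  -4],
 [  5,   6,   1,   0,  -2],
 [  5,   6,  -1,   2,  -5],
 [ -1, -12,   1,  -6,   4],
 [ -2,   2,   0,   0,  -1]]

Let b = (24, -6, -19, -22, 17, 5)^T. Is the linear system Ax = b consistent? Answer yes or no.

yes

Row reduce the augmented matrix [A | b].
R2 ← R2 − (1/3)·R1: [0, 16/3, -10/3, 28/3, -2, -14]
R3 ← R3 + (5/6)·R1: [0, 8/3, -2/3, -10/3, -7, 1]
R4 ← R4 + (5/6)·R1: [0, 8/3, -8/3, -4/3, -10, -2]
R5 ← R5 − (1/6)·R1: [0, -34/3, 4/3, -16/3, 5, 13]
R6 ← R6 − (1/3)·R1: [0, 10/3, 2/3, 4/3, 1, -3]
R3 ← R3 − (1/2)·R2: [0, 0, 1, -8, -6, 8]
R4 ← R4 − (1/2)·R2: [0, 0, -1, -6, -9, 5]
R5 ← R5 + (17/8)·R2: [0, 0, -23/4, 29/2, 3/4, -67/4]
R6 ← R6 − (5/8)·R2: [0, 0, 11/4, -9/2, 9/4, 23/4]
R4 ← R4 + R3: [0, 0, 0, -14, -15, 13]
R5 ← R5 + (23/4)·R3: [0, 0, 0, -63/2, -135/4, 117/4]
R6 ← R6 − (11/4)·R3: [0, 0, 0, 35/2, 75/4, -65/4]
R5 ← R5 − (9/4)·R4: [0, 0, 0, 0, 0, 0]
R6 ← R6 + (5/4)·R4: [0, 0, 0, 0, 0, 0]
The echelon form has 4 nonzero rows, and every pivot lies in the first 5 columns, so rank(A) = rank([A|b]) = 4.
The system is consistent.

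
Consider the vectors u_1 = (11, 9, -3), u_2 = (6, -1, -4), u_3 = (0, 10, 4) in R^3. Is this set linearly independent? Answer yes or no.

no

Form the matrix with these vectors as rows and row reduce.
R2 ← R2 − (6/11)·R1: [0, -65/11, -26/11]
R3 ← R3 + (22/13)·R2: [0, 0, 0]
2 nonzero rows, so the 3 vectors span a space of dimension 2.
Since 2 < 3, the vectors are linearly dependent.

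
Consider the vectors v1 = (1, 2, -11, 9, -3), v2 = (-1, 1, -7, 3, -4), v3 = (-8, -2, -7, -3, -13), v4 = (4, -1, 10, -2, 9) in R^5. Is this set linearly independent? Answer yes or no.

Form the matrix with these vectors as rows and row reduce.
R2 ← R2 + R1: [0, 3, -18, 12, -7]
R3 ← R3 + (8)·R1: [0, 14, -95, 69, -37]
R4 ← R4 − (4)·R1: [0, -9, 54, -38, 21]
R3 ← R3 − (14/3)·R2: [0, 0, -11, 13, -13/3]
R4 ← R4 + (3)·R2: [0, 0, 0, -2, 0]
4 nonzero rows, so the 4 vectors span a space of dimension 4.
Since 4 = 4, the vectors are linearly independent.

yes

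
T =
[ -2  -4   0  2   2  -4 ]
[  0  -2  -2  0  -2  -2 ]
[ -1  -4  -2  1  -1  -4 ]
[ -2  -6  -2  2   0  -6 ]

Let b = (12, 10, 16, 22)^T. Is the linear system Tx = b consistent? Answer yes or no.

Row reduce the augmented matrix [T | b].
R3 ← R3 − (1/2)·R1: [0, -2, -2, 0, -2, -2, 10]
R4 ← R4 − R1: [0, -2, -2, 0, -2, -2, 10]
R3 ← R3 − R2: [0, 0, 0, 0, 0, 0, 0]
R4 ← R4 − R2: [0, 0, 0, 0, 0, 0, 0]
The echelon form has 2 nonzero rows, and every pivot lies in the first 6 columns, so rank(T) = rank([T|b]) = 2.
The system is consistent.

yes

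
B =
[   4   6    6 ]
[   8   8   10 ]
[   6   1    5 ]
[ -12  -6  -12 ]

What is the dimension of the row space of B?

Row reduce to echelon form.
R2 ← R2 − (2)·R1: [0, -4, -2]
R3 ← R3 − (3/2)·R1: [0, -8, -4]
R4 ← R4 + (3)·R1: [0, 12, 6]
R3 ← R3 − (2)·R2: [0, 0, 0]
R4 ← R4 + (3)·R2: [0, 0, 0]
Echelon form has 2 nonzero rows, so rank(B) = 2.
The row space has dimension equal to the rank: 2.

2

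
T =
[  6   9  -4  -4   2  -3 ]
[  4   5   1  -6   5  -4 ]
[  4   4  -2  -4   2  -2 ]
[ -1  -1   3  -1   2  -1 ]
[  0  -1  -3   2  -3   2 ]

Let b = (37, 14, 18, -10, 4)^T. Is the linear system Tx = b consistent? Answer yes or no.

yes

Row reduce the augmented matrix [T | b].
R2 ← R2 − (2/3)·R1: [0, -1, 11/3, -10/3, 11/3, -2, -32/3]
R3 ← R3 − (2/3)·R1: [0, -2, 2/3, -4/3, 2/3, 0, -20/3]
R4 ← R4 + (1/6)·R1: [0, 1/2, 7/3, -5/3, 7/3, -3/2, -23/6]
R3 ← R3 − (2)·R2: [0, 0, -20/3, 16/3, -20/3, 4, 44/3]
R4 ← R4 + (1/2)·R2: [0, 0, 25/6, -10/3, 25/6, -5/2, -55/6]
R5 ← R5 − R2: [0, 0, -20/3, 16/3, -20/3, 4, 44/3]
R4 ← R4 + (5/8)·R3: [0, 0, 0, 0, 0, 0, 0]
R5 ← R5 − R3: [0, 0, 0, 0, 0, 0, 0]
The echelon form has 3 nonzero rows, and every pivot lies in the first 6 columns, so rank(T) = rank([T|b]) = 3.
The system is consistent.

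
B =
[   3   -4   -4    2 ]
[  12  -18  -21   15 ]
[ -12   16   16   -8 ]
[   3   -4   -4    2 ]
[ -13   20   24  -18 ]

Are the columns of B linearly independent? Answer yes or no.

Row reduce B to echelon form.
R2 ← R2 − (4)·R1: [0, -2, -5, 7]
R3 ← R3 + (4)·R1: [0, 0, 0, 0]
R4 ← R4 − R1: [0, 0, 0, 0]
R5 ← R5 + (13/3)·R1: [0, 8/3, 20/3, -28/3]
R5 ← R5 + (4/3)·R2: [0, 0, 0, 0]
2 pivots among 4 columns.
Only 2 < 4 pivot columns, so the columns are linearly dependent.

no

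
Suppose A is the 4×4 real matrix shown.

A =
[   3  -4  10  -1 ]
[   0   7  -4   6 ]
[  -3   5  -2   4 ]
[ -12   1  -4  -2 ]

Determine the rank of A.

Row reduce to echelon form.
R3 ← R3 + R1: [0, 1, 8, 3]
R4 ← R4 + (4)·R1: [0, -15, 36, -6]
R3 ← R3 − (1/7)·R2: [0, 0, 60/7, 15/7]
R4 ← R4 + (15/7)·R2: [0, 0, 192/7, 48/7]
R4 ← R4 − (16/5)·R3: [0, 0, 0, 0]
Echelon form has 3 nonzero rows, so rank(A) = 3.

3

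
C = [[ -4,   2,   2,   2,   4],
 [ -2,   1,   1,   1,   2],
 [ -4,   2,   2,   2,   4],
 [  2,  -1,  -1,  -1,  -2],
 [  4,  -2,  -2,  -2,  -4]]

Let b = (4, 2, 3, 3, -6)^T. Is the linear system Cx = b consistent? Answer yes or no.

Row reduce the augmented matrix [C | b].
R2 ← R2 − (1/2)·R1: [0, 0, 0, 0, 0, 0]
R3 ← R3 − R1: [0, 0, 0, 0, 0, -1]
R4 ← R4 + (1/2)·R1: [0, 0, 0, 0, 0, 5]
R5 ← R5 + R1: [0, 0, 0, 0, 0, -2]
Swap R2 ↔ R3
R4 ← R4 + (5)·R2: [0, 0, 0, 0, 0, 0]
R5 ← R5 − (2)·R2: [0, 0, 0, 0, 0, 0]
The echelon form has 2 nonzero rows; the last pivot sits in the augmented column, so rank(C) = 1 but rank([C|b]) = 2.
Since the ranks differ, the system is inconsistent.

no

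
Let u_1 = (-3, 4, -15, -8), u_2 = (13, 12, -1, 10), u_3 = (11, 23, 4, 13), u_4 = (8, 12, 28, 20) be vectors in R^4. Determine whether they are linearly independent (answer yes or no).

no

Form the matrix with these vectors as rows and row reduce.
R2 ← R2 + (13/3)·R1: [0, 88/3, -66, -74/3]
R3 ← R3 + (11/3)·R1: [0, 113/3, -51, -49/3]
R4 ← R4 + (8/3)·R1: [0, 68/3, -12, -4/3]
R3 ← R3 − (113/88)·R2: [0, 0, 135/4, 675/44]
R4 ← R4 − (17/22)·R2: [0, 0, 39, 195/11]
R4 ← R4 − (52/45)·R3: [0, 0, 0, 0]
3 nonzero rows, so the 4 vectors span a space of dimension 3.
Since 3 < 4, the vectors are linearly dependent.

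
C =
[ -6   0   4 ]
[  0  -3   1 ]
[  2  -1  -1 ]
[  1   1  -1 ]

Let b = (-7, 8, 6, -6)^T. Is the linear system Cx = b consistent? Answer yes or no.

no

Row reduce the augmented matrix [C | b].
R3 ← R3 + (1/3)·R1: [0, -1, 1/3, 11/3]
R4 ← R4 + (1/6)·R1: [0, 1, -1/3, -43/6]
R3 ← R3 − (1/3)·R2: [0, 0, 0, 1]
R4 ← R4 + (1/3)·R2: [0, 0, 0, -9/2]
R4 ← R4 + (9/2)·R3: [0, 0, 0, 0]
The echelon form has 3 nonzero rows; the last pivot sits in the augmented column, so rank(C) = 2 but rank([C|b]) = 3.
Since the ranks differ, the system is inconsistent.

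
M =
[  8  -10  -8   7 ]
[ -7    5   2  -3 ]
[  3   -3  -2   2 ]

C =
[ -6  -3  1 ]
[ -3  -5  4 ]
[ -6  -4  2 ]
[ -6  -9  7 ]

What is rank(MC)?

First compute MC:
[[-12,  -5,   1],
 [ 33,  15,  -4],
 [ -9,  -4,   1]]
Now row reduce the product.
R2 ← R2 + (11/4)·R1: [0, 5/4, -5/4]
R3 ← R3 − (3/4)·R1: [0, -1/4, 1/4]
R3 ← R3 + (1/5)·R2: [0, 0, 0]
2 nonzero rows, so rank(MC) = 2.

2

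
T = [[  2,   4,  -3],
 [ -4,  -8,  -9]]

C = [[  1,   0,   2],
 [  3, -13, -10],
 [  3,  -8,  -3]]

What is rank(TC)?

2

First compute TC:
[[  5, -28, -27],
 [-55, 176,  99]]
Now row reduce the product.
R2 ← R2 + (11)·R1: [0, -132, -198]
2 nonzero rows, so rank(TC) = 2.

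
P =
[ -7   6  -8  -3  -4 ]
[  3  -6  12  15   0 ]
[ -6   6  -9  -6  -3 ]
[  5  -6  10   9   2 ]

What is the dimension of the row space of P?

2

Row reduce to echelon form.
R2 ← R2 + (3/7)·R1: [0, -24/7, 60/7, 96/7, -12/7]
R3 ← R3 − (6/7)·R1: [0, 6/7, -15/7, -24/7, 3/7]
R4 ← R4 + (5/7)·R1: [0, -12/7, 30/7, 48/7, -6/7]
R3 ← R3 + (1/4)·R2: [0, 0, 0, 0, 0]
R4 ← R4 − (1/2)·R2: [0, 0, 0, 0, 0]
Echelon form has 2 nonzero rows, so rank(P) = 2.
The row space has dimension equal to the rank: 2.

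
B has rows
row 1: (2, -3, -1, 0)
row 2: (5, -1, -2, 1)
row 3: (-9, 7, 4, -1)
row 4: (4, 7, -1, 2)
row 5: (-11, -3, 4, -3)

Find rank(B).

Row reduce to echelon form.
R2 ← R2 − (5/2)·R1: [0, 13/2, 1/2, 1]
R3 ← R3 + (9/2)·R1: [0, -13/2, -1/2, -1]
R4 ← R4 − (2)·R1: [0, 13, 1, 2]
R5 ← R5 + (11/2)·R1: [0, -39/2, -3/2, -3]
R3 ← R3 + R2: [0, 0, 0, 0]
R4 ← R4 − (2)·R2: [0, 0, 0, 0]
R5 ← R5 + (3)·R2: [0, 0, 0, 0]
Echelon form has 2 nonzero rows, so rank(B) = 2.

2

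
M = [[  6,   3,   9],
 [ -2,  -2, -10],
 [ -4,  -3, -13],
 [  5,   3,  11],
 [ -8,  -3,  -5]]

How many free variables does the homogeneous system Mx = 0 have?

1

Row reduce to echelon form.
R2 ← R2 + (1/3)·R1: [0, -1, -7]
R3 ← R3 + (2/3)·R1: [0, -1, -7]
R4 ← R4 − (5/6)·R1: [0, 1/2, 7/2]
R5 ← R5 + (4/3)·R1: [0, 1, 7]
R3 ← R3 − R2: [0, 0, 0]
R4 ← R4 + (1/2)·R2: [0, 0, 0]
R5 ← R5 + R2: [0, 0, 0]
2 nonzero rows, so rank(M) = 2.
M has 3 columns; by rank–nullity, nullity = 3 − 2 = 1.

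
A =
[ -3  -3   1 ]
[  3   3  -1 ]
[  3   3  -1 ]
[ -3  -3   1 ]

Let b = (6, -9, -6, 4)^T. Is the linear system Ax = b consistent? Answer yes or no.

no

Row reduce the augmented matrix [A | b].
R2 ← R2 + R1: [0, 0, 0, -3]
R3 ← R3 + R1: [0, 0, 0, 0]
R4 ← R4 − R1: [0, 0, 0, -2]
R4 ← R4 − (2/3)·R2: [0, 0, 0, 0]
The echelon form has 2 nonzero rows; the last pivot sits in the augmented column, so rank(A) = 1 but rank([A|b]) = 2.
Since the ranks differ, the system is inconsistent.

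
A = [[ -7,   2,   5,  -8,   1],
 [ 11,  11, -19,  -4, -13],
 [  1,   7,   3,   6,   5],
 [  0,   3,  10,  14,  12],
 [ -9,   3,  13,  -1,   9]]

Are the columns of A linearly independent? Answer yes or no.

no

Row reduce A to echelon form.
R2 ← R2 + (11/7)·R1: [0, 99/7, -78/7, -116/7, -80/7]
R3 ← R3 + (1/7)·R1: [0, 51/7, 26/7, 34/7, 36/7]
R5 ← R5 − (9/7)·R1: [0, 3/7, 46/7, 65/7, 54/7]
R3 ← R3 − (17/33)·R2: [0, 0, 104/11, 442/33, 364/33]
R4 ← R4 − (7/33)·R2: [0, 0, 136/11, 578/33, 476/33]
R5 ← R5 − (1/33)·R2: [0, 0, 76/11, 323/33, 266/33]
R4 ← R4 − (17/13)·R3: [0, 0, 0, 0, 0]
R5 ← R5 − (19/26)·R3: [0, 0, 0, 0, 0]
3 pivots among 5 columns.
Only 3 < 5 pivot columns, so the columns are linearly dependent.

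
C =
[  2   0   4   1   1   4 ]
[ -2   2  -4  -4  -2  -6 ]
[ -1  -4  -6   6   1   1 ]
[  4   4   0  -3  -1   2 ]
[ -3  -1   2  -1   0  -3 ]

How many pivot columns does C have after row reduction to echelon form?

Row reduce to echelon form.
R2 ← R2 + R1: [0, 2, 0, -3, -1, -2]
R3 ← R3 + (1/2)·R1: [0, -4, -4, 13/2, 3/2, 3]
R4 ← R4 − (2)·R1: [0, 4, -8, -5, -3, -6]
R5 ← R5 + (3/2)·R1: [0, -1, 8, 1/2, 3/2, 3]
R3 ← R3 + (2)·R2: [0, 0, -4, 1/2, -1/2, -1]
R4 ← R4 − (2)·R2: [0, 0, -8, 1, -1, -2]
R5 ← R5 + (1/2)·R2: [0, 0, 8, -1, 1, 2]
R4 ← R4 − (2)·R3: [0, 0, 0, 0, 0, 0]
R5 ← R5 + (2)·R3: [0, 0, 0, 0, 0, 0]
Echelon form has 3 nonzero rows, so rank(C) = 3.
Each nonzero row contributes one pivot column: 3 pivot columns.

3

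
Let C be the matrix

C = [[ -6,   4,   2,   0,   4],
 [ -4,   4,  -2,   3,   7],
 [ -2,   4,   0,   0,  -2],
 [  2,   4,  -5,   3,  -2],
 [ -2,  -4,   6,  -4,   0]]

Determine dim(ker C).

2

Row reduce to echelon form.
R2 ← R2 − (2/3)·R1: [0, 4/3, -10/3, 3, 13/3]
R3 ← R3 − (1/3)·R1: [0, 8/3, -2/3, 0, -10/3]
R4 ← R4 + (1/3)·R1: [0, 16/3, -13/3, 3, -2/3]
R5 ← R5 − (1/3)·R1: [0, -16/3, 16/3, -4, -4/3]
R3 ← R3 − (2)·R2: [0, 0, 6, -6, -12]
R4 ← R4 − (4)·R2: [0, 0, 9, -9, -18]
R5 ← R5 + (4)·R2: [0, 0, -8, 8, 16]
R4 ← R4 − (3/2)·R3: [0, 0, 0, 0, 0]
R5 ← R5 + (4/3)·R3: [0, 0, 0, 0, 0]
3 nonzero rows, so rank(C) = 3.
C has 5 columns; by rank–nullity, nullity = 5 − 3 = 2.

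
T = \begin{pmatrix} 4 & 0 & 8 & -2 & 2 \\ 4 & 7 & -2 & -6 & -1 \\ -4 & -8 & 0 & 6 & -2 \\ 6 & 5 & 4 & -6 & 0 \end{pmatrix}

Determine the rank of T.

3

Row reduce to echelon form.
R2 ← R2 − R1: [0, 7, -10, -4, -3]
R3 ← R3 + R1: [0, -8, 8, 4, 0]
R4 ← R4 − (3/2)·R1: [0, 5, -8, -3, -3]
R3 ← R3 + (8/7)·R2: [0, 0, -24/7, -4/7, -24/7]
R4 ← R4 − (5/7)·R2: [0, 0, -6/7, -1/7, -6/7]
R4 ← R4 − (1/4)·R3: [0, 0, 0, 0, 0]
Echelon form has 3 nonzero rows, so rank(T) = 3.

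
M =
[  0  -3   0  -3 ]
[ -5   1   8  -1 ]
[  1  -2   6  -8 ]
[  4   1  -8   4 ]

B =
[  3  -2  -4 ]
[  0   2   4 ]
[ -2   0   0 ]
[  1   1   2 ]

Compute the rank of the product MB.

2

First compute MB:
[[ -3,  -9, -18],
 [-32,  11,  22],
 [-17, -14, -28],
 [ 32,  -2,  -4]]
Now row reduce the product.
R2 ← R2 − (32/3)·R1: [0, 107, 214]
R3 ← R3 − (17/3)·R1: [0, 37, 74]
R4 ← R4 + (32/3)·R1: [0, -98, -196]
R3 ← R3 − (37/107)·R2: [0, 0, 0]
R4 ← R4 + (98/107)·R2: [0, 0, 0]
2 nonzero rows, so rank(MB) = 2.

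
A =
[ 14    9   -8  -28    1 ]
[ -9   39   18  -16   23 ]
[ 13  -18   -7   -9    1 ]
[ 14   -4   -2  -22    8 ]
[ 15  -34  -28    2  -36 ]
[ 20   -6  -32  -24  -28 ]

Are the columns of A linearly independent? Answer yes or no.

yes

Row reduce A to echelon form.
R2 ← R2 + (9/14)·R1: [0, 627/14, 90/7, -34, 331/14]
R3 ← R3 − (13/14)·R1: [0, -369/14, 3/7, 17, 1/14]
R4 ← R4 − R1: [0, -13, 6, 6, 7]
R5 ← R5 − (15/14)·R1: [0, -611/14, -136/7, 32, -519/14]
R6 ← R6 − (10/7)·R1: [0, -132/7, -144/7, 16, -206/7]
R3 ← R3 + (123/209)·R2: [0, 0, 1671/209, -629/209, 2923/209]
R4 ← R4 + (182/627)·R2: [0, 0, 2034/209, -2426/627, 8692/627]
R5 ← R5 + (611/627)·R2: [0, 0, -1442/209, -710/627, -8798/627]
R6 ← R6 + (8/19)·R2: [0, 0, -288/19, 32/19, -370/19]
R4 ← R4 − (678/557)·R3: [0, 0, 0, -344/1671, -5282/1671]
R5 ← R5 + (1442/1671)·R3: [0, 0, 0, -6232/1671, -3280/1671]
R6 ← R6 + (1056/557)·R3: [0, 0, 0, -2240/557, 3922/557]
R5 ← R5 − (779/43)·R4: [0, 0, 0, 0, 2378/43]
R6 ← R6 − (840/43)·R4: [0, 0, 0, 0, 2958/43]
R6 ← R6 − (51/41)·R5: [0, 0, 0, 0, 0]
5 pivots among 5 columns.
Every column is a pivot column, so the columns are linearly independent.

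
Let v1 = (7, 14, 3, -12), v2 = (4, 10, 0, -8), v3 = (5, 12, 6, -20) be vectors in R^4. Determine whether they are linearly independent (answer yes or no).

yes

Form the matrix with these vectors as rows and row reduce.
R2 ← R2 − (4/7)·R1: [0, 2, -12/7, -8/7]
R3 ← R3 − (5/7)·R1: [0, 2, 27/7, -80/7]
R3 ← R3 − R2: [0, 0, 39/7, -72/7]
3 nonzero rows, so the 3 vectors span a space of dimension 3.
Since 3 = 3, the vectors are linearly independent.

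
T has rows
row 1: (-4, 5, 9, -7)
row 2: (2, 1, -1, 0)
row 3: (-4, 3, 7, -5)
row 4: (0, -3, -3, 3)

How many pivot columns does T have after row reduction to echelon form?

Row reduce to echelon form.
R2 ← R2 + (1/2)·R1: [0, 7/2, 7/2, -7/2]
R3 ← R3 − R1: [0, -2, -2, 2]
R3 ← R3 + (4/7)·R2: [0, 0, 0, 0]
R4 ← R4 + (6/7)·R2: [0, 0, 0, 0]
Echelon form has 2 nonzero rows, so rank(T) = 2.
Each nonzero row contributes one pivot column: 2 pivot columns.

2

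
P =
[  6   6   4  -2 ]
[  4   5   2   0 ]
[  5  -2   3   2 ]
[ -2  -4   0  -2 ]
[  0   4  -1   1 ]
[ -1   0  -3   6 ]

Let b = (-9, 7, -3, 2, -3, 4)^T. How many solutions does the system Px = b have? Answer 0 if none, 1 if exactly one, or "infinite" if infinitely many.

Row reduce the augmented matrix [P | b].
R2 ← R2 − (2/3)·R1: [0, 1, -2/3, 4/3, 13]
R3 ← R3 − (5/6)·R1: [0, -7, -1/3, 11/3, 9/2]
R4 ← R4 + (1/3)·R1: [0, -2, 4/3, -8/3, -1]
R6 ← R6 + (1/6)·R1: [0, 1, -7/3, 17/3, 5/2]
R3 ← R3 + (7)·R2: [0, 0, -5, 13, 191/2]
R4 ← R4 + (2)·R2: [0, 0, 0, 0, 25]
R5 ← R5 − (4)·R2: [0, 0, 5/3, -13/3, -55]
R6 ← R6 − R2: [0, 0, -5/3, 13/3, -21/2]
R5 ← R5 + (1/3)·R3: [0, 0, 0, 0, -139/6]
R6 ← R6 − (1/3)·R3: [0, 0, 0, 0, -127/3]
R5 ← R5 + (139/150)·R4: [0, 0, 0, 0, 0]
R6 ← R6 + (127/75)·R4: [0, 0, 0, 0, 0]
The echelon form has 4 nonzero rows; the last pivot sits in the augmented column, so rank(P) = 3 but rank([P|b]) = 4.
Since the ranks differ, the system is inconsistent.
It has no solutions.

0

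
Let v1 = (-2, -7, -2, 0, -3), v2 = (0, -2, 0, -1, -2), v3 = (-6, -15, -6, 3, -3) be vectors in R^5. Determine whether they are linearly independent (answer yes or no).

no

Form the matrix with these vectors as rows and row reduce.
R3 ← R3 − (3)·R1: [0, 6, 0, 3, 6]
R3 ← R3 + (3)·R2: [0, 0, 0, 0, 0]
2 nonzero rows, so the 3 vectors span a space of dimension 2.
Since 2 < 3, the vectors are linearly dependent.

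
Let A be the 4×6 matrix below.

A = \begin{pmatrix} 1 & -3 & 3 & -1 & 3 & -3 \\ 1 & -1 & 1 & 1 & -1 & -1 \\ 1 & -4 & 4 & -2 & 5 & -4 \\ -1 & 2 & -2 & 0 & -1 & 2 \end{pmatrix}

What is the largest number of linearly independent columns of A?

2

Row reduce to echelon form.
R2 ← R2 − R1: [0, 2, -2, 2, -4, 2]
R3 ← R3 − R1: [0, -1, 1, -1, 2, -1]
R4 ← R4 + R1: [0, -1, 1, -1, 2, -1]
R3 ← R3 + (1/2)·R2: [0, 0, 0, 0, 0, 0]
R4 ← R4 + (1/2)·R2: [0, 0, 0, 0, 0, 0]
Echelon form has 2 nonzero rows, so rank(A) = 2.
The rank gives the maximum number of linearly independent columns: 2.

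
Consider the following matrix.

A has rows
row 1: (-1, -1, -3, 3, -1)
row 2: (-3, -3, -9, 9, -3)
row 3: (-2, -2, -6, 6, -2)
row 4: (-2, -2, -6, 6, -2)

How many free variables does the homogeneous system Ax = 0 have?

Row reduce to echelon form.
R2 ← R2 − (3)·R1: [0, 0, 0, 0, 0]
R3 ← R3 − (2)·R1: [0, 0, 0, 0, 0]
R4 ← R4 − (2)·R1: [0, 0, 0, 0, 0]
1 nonzero row, so rank(A) = 1.
A has 5 columns; by rank–nullity, nullity = 5 − 1 = 4.

4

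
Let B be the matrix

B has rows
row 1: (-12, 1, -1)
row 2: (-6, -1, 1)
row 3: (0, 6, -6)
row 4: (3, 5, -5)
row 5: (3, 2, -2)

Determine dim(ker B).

Row reduce to echelon form.
R2 ← R2 − (1/2)·R1: [0, -3/2, 3/2]
R4 ← R4 + (1/4)·R1: [0, 21/4, -21/4]
R5 ← R5 + (1/4)·R1: [0, 9/4, -9/4]
R3 ← R3 + (4)·R2: [0, 0, 0]
R4 ← R4 + (7/2)·R2: [0, 0, 0]
R5 ← R5 + (3/2)·R2: [0, 0, 0]
2 nonzero rows, so rank(B) = 2.
B has 3 columns; by rank–nullity, nullity = 3 − 2 = 1.

1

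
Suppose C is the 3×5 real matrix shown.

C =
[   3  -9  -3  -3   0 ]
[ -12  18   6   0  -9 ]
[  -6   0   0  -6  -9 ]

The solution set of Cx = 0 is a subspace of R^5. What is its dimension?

3

Row reduce to echelon form.
R2 ← R2 + (4)·R1: [0, -18, -6, -12, -9]
R3 ← R3 + (2)·R1: [0, -18, -6, -12, -9]
R3 ← R3 − R2: [0, 0, 0, 0, 0]
2 nonzero rows, so rank(C) = 2.
C has 5 columns; by rank–nullity, nullity = 5 − 2 = 3.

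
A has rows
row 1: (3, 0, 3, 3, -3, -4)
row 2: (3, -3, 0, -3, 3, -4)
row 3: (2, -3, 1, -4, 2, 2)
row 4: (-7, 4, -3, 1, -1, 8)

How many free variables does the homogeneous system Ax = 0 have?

2

Row reduce to echelon form.
R2 ← R2 − R1: [0, -3, -3, -6, 6, 0]
R3 ← R3 − (2/3)·R1: [0, -3, -1, -6, 4, 14/3]
R4 ← R4 + (7/3)·R1: [0, 4, 4, 8, -8, -4/3]
R3 ← R3 − R2: [0, 0, 2, 0, -2, 14/3]
R4 ← R4 + (4/3)·R2: [0, 0, 0, 0, 0, -4/3]
4 nonzero rows, so rank(A) = 4.
A has 6 columns; by rank–nullity, nullity = 6 − 4 = 2.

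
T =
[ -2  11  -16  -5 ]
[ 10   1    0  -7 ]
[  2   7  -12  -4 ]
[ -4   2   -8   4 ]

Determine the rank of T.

Row reduce to echelon form.
R2 ← R2 + (5)·R1: [0, 56, -80, -32]
R3 ← R3 + R1: [0, 18, -28, -9]
R4 ← R4 − (2)·R1: [0, -20, 24, 14]
R3 ← R3 − (9/28)·R2: [0, 0, -16/7, 9/7]
R4 ← R4 + (5/14)·R2: [0, 0, -32/7, 18/7]
R4 ← R4 − (2)·R3: [0, 0, 0, 0]
Echelon form has 3 nonzero rows, so rank(T) = 3.

3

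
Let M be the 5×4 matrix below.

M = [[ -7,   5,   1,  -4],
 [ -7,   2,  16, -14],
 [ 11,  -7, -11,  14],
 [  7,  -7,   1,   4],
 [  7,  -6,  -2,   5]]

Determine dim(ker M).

Row reduce to echelon form.
R2 ← R2 − R1: [0, -3, 15, -10]
R3 ← R3 + (11/7)·R1: [0, 6/7, -66/7, 54/7]
R4 ← R4 + R1: [0, -2, 2, 0]
R5 ← R5 + R1: [0, -1, -1, 1]
R3 ← R3 + (2/7)·R2: [0, 0, -36/7, 34/7]
R4 ← R4 − (2/3)·R2: [0, 0, -8, 20/3]
R5 ← R5 − (1/3)·R2: [0, 0, -6, 13/3]
R4 ← R4 − (14/9)·R3: [0, 0, 0, -8/9]
R5 ← R5 − (7/6)·R3: [0, 0, 0, -4/3]
R5 ← R5 − (3/2)·R4: [0, 0, 0, 0]
4 nonzero rows, so rank(M) = 4.
M has 4 columns; by rank–nullity, nullity = 4 − 4 = 0.

0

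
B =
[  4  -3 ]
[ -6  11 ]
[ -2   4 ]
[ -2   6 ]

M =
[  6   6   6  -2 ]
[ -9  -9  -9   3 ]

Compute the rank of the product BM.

1

First compute BM:
[[ 51,  51,  51, -17],
 [-135, -135, -135,  45],
 [-48, -48, -48,  16],
 [-66, -66, -66,  22]]
Now row reduce the product.
R2 ← R2 + (45/17)·R1: [0, 0, 0, 0]
R3 ← R3 + (16/17)·R1: [0, 0, 0, 0]
R4 ← R4 + (22/17)·R1: [0, 0, 0, 0]
1 nonzero row, so rank(BM) = 1.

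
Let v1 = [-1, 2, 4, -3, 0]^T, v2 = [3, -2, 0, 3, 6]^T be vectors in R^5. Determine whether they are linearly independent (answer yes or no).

Form the matrix with these vectors as rows and row reduce.
R2 ← R2 + (3)·R1: [0, 4, 12, -6, 6]
2 nonzero rows, so the 2 vectors span a space of dimension 2.
Since 2 = 2, the vectors are linearly independent.

yes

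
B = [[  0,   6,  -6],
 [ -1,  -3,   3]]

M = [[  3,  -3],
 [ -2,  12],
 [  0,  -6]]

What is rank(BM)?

2

First compute BM:
[[-12, 108],
 [  3, -51]]
Now row reduce the product.
R2 ← R2 + (1/4)·R1: [0, -24]
2 nonzero rows, so rank(BM) = 2.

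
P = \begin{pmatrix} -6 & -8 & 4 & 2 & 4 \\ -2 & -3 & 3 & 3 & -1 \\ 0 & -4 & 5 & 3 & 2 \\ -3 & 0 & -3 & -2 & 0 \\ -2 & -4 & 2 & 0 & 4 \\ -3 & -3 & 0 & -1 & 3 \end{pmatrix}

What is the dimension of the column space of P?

Row reduce to echelon form.
R2 ← R2 − (1/3)·R1: [0, -1/3, 5/3, 7/3, -7/3]
R4 ← R4 − (1/2)·R1: [0, 4, -5, -3, -2]
R5 ← R5 − (1/3)·R1: [0, -4/3, 2/3, -2/3, 8/3]
R6 ← R6 − (1/2)·R1: [0, 1, -2, -2, 1]
R3 ← R3 − (12)·R2: [0, 0, -15, -25, 30]
R4 ← R4 + (12)·R2: [0, 0, 15, 25, -30]
R5 ← R5 − (4)·R2: [0, 0, -6, -10, 12]
R6 ← R6 + (3)·R2: [0, 0, 3, 5, -6]
R4 ← R4 + R3: [0, 0, 0, 0, 0]
R5 ← R5 − (2/5)·R3: [0, 0, 0, 0, 0]
R6 ← R6 + (1/5)·R3: [0, 0, 0, 0, 0]
Echelon form has 3 nonzero rows, so rank(P) = 3.
The column space has dimension equal to the rank: 3.

3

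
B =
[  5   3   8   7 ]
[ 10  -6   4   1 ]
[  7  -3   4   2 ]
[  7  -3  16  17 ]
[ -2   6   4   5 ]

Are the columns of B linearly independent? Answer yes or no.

no

Row reduce B to echelon form.
R2 ← R2 − (2)·R1: [0, -12, -12, -13]
R3 ← R3 − (7/5)·R1: [0, -36/5, -36/5, -39/5]
R4 ← R4 − (7/5)·R1: [0, -36/5, 24/5, 36/5]
R5 ← R5 + (2/5)·R1: [0, 36/5, 36/5, 39/5]
R3 ← R3 − (3/5)·R2: [0, 0, 0, 0]
R4 ← R4 − (3/5)·R2: [0, 0, 12, 15]
R5 ← R5 + (3/5)·R2: [0, 0, 0, 0]
Swap R3 ↔ R4
3 pivots among 4 columns.
Only 3 < 4 pivot columns, so the columns are linearly dependent.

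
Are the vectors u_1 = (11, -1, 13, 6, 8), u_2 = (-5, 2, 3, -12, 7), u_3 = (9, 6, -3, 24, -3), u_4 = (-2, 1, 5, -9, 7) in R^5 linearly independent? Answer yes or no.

no

Form the matrix with these vectors as rows and row reduce.
R2 ← R2 + (5/11)·R1: [0, 17/11, 98/11, -102/11, 117/11]
R3 ← R3 − (9/11)·R1: [0, 75/11, -150/11, 210/11, -105/11]
R4 ← R4 + (2/11)·R1: [0, 9/11, 81/11, -87/11, 93/11]
R3 ← R3 − (75/17)·R2: [0, 0, -900/17, 60, -960/17]
R4 ← R4 − (9/17)·R2: [0, 0, 45/17, -3, 48/17]
R4 ← R4 + (1/20)·R3: [0, 0, 0, 0, 0]
3 nonzero rows, so the 4 vectors span a space of dimension 3.
Since 3 < 4, the vectors are linearly dependent.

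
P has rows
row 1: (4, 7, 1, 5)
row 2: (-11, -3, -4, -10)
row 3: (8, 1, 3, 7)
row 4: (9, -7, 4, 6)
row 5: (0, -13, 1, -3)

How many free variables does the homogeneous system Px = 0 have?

Row reduce to echelon form.
R2 ← R2 + (11/4)·R1: [0, 65/4, -5/4, 15/4]
R3 ← R3 − (2)·R1: [0, -13, 1, -3]
R4 ← R4 − (9/4)·R1: [0, -91/4, 7/4, -21/4]
R3 ← R3 + (4/5)·R2: [0, 0, 0, 0]
R4 ← R4 + (7/5)·R2: [0, 0, 0, 0]
R5 ← R5 + (4/5)·R2: [0, 0, 0, 0]
2 nonzero rows, so rank(P) = 2.
P has 4 columns; by rank–nullity, nullity = 4 − 2 = 2.

2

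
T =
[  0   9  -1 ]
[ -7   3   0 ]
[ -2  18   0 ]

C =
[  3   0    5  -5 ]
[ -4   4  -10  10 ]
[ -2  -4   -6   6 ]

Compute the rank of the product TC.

3

First compute TC:
[[-34,  40, -84,  84],
 [-33,  12, -65,  65],
 [-78,  72, -190, 190]]
Now row reduce the product.
R2 ← R2 − (33/34)·R1: [0, -456/17, 281/17, -281/17]
R3 ← R3 − (39/17)·R1: [0, -336/17, 46/17, -46/17]
R3 ← R3 − (14/19)·R2: [0, 0, -180/19, 180/19]
3 nonzero rows, so rank(TC) = 3.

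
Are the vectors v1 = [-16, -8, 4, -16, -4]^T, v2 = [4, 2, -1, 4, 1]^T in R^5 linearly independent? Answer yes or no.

no

Form the matrix with these vectors as rows and row reduce.
R2 ← R2 + (1/4)·R1: [0, 0, 0, 0, 0]
1 nonzero row, so the 2 vectors span a space of dimension 1.
Since 1 < 2, the vectors are linearly dependent.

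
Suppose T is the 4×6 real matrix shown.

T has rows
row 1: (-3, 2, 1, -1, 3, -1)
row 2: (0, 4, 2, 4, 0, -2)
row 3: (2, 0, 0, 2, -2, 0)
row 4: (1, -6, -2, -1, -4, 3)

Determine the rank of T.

Row reduce to echelon form.
R3 ← R3 + (2/3)·R1: [0, 4/3, 2/3, 4/3, 0, -2/3]
R4 ← R4 + (1/3)·R1: [0, -16/3, -5/3, -4/3, -3, 8/3]
R3 ← R3 − (1/3)·R2: [0, 0, 0, 0, 0, 0]
R4 ← R4 + (4/3)·R2: [0, 0, 1, 4, -3, 0]
Swap R3 ↔ R4
Echelon form has 3 nonzero rows, so rank(T) = 3.

3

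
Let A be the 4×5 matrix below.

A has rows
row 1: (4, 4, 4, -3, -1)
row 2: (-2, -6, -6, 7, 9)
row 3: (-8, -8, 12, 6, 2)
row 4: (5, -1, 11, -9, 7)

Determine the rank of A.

4

Row reduce to echelon form.
R2 ← R2 + (1/2)·R1: [0, -4, -4, 11/2, 17/2]
R3 ← R3 + (2)·R1: [0, 0, 20, 0, 0]
R4 ← R4 − (5/4)·R1: [0, -6, 6, -21/4, 33/4]
R4 ← R4 − (3/2)·R2: [0, 0, 12, -27/2, -9/2]
R4 ← R4 − (3/5)·R3: [0, 0, 0, -27/2, -9/2]
Echelon form has 4 nonzero rows, so rank(A) = 4.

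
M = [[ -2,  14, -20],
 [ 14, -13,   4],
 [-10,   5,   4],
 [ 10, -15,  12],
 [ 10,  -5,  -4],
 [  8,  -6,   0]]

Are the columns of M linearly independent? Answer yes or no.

Row reduce M to echelon form.
R2 ← R2 + (7)·R1: [0, 85, -136]
R3 ← R3 − (5)·R1: [0, -65, 104]
R4 ← R4 + (5)·R1: [0, 55, -88]
R5 ← R5 + (5)·R1: [0, 65, -104]
R6 ← R6 + (4)·R1: [0, 50, -80]
R3 ← R3 + (13/17)·R2: [0, 0, 0]
R4 ← R4 − (11/17)·R2: [0, 0, 0]
R5 ← R5 − (13/17)·R2: [0, 0, 0]
R6 ← R6 − (10/17)·R2: [0, 0, 0]
2 pivots among 3 columns.
Only 2 < 3 pivot columns, so the columns are linearly dependent.

no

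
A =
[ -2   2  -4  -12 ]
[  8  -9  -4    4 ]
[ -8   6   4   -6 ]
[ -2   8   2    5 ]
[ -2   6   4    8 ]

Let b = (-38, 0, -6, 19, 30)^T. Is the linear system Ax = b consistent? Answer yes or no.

yes

Row reduce the augmented matrix [A | b].
R2 ← R2 + (4)·R1: [0, -1, -20, -44, -152]
R3 ← R3 − (4)·R1: [0, -2, 20, 42, 146]
R4 ← R4 − R1: [0, 6, 6, 17, 57]
R5 ← R5 − R1: [0, 4, 8, 20, 68]
R3 ← R3 − (2)·R2: [0, 0, 60, 130, 450]
R4 ← R4 + (6)·R2: [0, 0, -114, -247, -855]
R5 ← R5 + (4)·R2: [0, 0, -72, -156, -540]
R4 ← R4 + (19/10)·R3: [0, 0, 0, 0, 0]
R5 ← R5 + (6/5)·R3: [0, 0, 0, 0, 0]
The echelon form has 3 nonzero rows, and every pivot lies in the first 4 columns, so rank(A) = rank([A|b]) = 3.
The system is consistent.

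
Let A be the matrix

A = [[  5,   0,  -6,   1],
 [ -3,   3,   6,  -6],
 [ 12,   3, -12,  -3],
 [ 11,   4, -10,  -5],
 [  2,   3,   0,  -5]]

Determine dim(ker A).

Row reduce to echelon form.
R2 ← R2 + (3/5)·R1: [0, 3, 12/5, -27/5]
R3 ← R3 − (12/5)·R1: [0, 3, 12/5, -27/5]
R4 ← R4 − (11/5)·R1: [0, 4, 16/5, -36/5]
R5 ← R5 − (2/5)·R1: [0, 3, 12/5, -27/5]
R3 ← R3 − R2: [0, 0, 0, 0]
R4 ← R4 − (4/3)·R2: [0, 0, 0, 0]
R5 ← R5 − R2: [0, 0, 0, 0]
2 nonzero rows, so rank(A) = 2.
A has 4 columns; by rank–nullity, nullity = 4 − 2 = 2.

2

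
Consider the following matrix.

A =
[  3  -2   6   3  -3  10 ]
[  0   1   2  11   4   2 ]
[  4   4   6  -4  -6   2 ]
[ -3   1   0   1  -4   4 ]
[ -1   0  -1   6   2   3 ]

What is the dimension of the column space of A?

5

Row reduce to echelon form.
R3 ← R3 − (4/3)·R1: [0, 20/3, -2, -8, -2, -34/3]
R4 ← R4 + R1: [0, -1, 6, 4, -7, 14]
R5 ← R5 + (1/3)·R1: [0, -2/3, 1, 7, 1, 19/3]
R3 ← R3 − (20/3)·R2: [0, 0, -46/3, -244/3, -86/3, -74/3]
R4 ← R4 + R2: [0, 0, 8, 15, -3, 16]
R5 ← R5 + (2/3)·R2: [0, 0, 7/3, 43/3, 11/3, 23/3]
R4 ← R4 + (12/23)·R3: [0, 0, 0, -631/23, -413/23, 72/23]
R5 ← R5 + (7/46)·R3: [0, 0, 0, 45/23, -16/23, 90/23]
R5 ← R5 + (45/631)·R4: [0, 0, 0, 0, -1247/631, 2610/631]
Echelon form has 5 nonzero rows, so rank(A) = 5.
The column space has dimension equal to the rank: 5.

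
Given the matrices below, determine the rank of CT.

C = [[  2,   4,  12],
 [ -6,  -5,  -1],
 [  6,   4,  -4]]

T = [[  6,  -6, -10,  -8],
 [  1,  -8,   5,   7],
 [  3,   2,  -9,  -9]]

2

First compute CT:
[[ 52, -20, -108, -96],
 [-44,  74,  44,  22],
 [ 28, -76,  -4,  16]]
Now row reduce the product.
R2 ← R2 + (11/13)·R1: [0, 742/13, -616/13, -770/13]
R3 ← R3 − (7/13)·R1: [0, -848/13, 704/13, 880/13]
R3 ← R3 + (8/7)·R2: [0, 0, 0, 0]
2 nonzero rows, so rank(CT) = 2.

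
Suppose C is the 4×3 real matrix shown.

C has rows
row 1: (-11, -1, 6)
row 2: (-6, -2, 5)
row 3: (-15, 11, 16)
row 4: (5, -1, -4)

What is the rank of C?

3

Row reduce to echelon form.
R2 ← R2 − (6/11)·R1: [0, -16/11, 19/11]
R3 ← R3 − (15/11)·R1: [0, 136/11, 86/11]
R4 ← R4 + (5/11)·R1: [0, -16/11, -14/11]
R3 ← R3 + (17/2)·R2: [0, 0, 45/2]
R4 ← R4 − R2: [0, 0, -3]
R4 ← R4 + (2/15)·R3: [0, 0, 0]
Echelon form has 3 nonzero rows, so rank(C) = 3.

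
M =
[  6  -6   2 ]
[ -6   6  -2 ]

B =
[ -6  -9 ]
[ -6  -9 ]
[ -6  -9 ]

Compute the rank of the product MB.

1

First compute MB:
[[-12, -18],
 [ 12,  18]]
Now row reduce the product.
R2 ← R2 + R1: [0, 0]
1 nonzero row, so rank(MB) = 1.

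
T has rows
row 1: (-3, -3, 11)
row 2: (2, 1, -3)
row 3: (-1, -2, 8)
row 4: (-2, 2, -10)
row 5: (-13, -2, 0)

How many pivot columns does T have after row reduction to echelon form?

2

Row reduce to echelon form.
R2 ← R2 + (2/3)·R1: [0, -1, 13/3]
R3 ← R3 − (1/3)·R1: [0, -1, 13/3]
R4 ← R4 − (2/3)·R1: [0, 4, -52/3]
R5 ← R5 − (13/3)·R1: [0, 11, -143/3]
R3 ← R3 − R2: [0, 0, 0]
R4 ← R4 + (4)·R2: [0, 0, 0]
R5 ← R5 + (11)·R2: [0, 0, 0]
Echelon form has 2 nonzero rows, so rank(T) = 2.
Each nonzero row contributes one pivot column: 2 pivot columns.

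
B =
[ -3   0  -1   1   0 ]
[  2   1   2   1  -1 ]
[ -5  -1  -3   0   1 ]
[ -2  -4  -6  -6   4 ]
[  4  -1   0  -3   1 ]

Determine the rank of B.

Row reduce to echelon form.
R2 ← R2 + (2/3)·R1: [0, 1, 4/3, 5/3, -1]
R3 ← R3 − (5/3)·R1: [0, -1, -4/3, -5/3, 1]
R4 ← R4 − (2/3)·R1: [0, -4, -16/3, -20/3, 4]
R5 ← R5 + (4/3)·R1: [0, -1, -4/3, -5/3, 1]
R3 ← R3 + R2: [0, 0, 0, 0, 0]
R4 ← R4 + (4)·R2: [0, 0, 0, 0, 0]
R5 ← R5 + R2: [0, 0, 0, 0, 0]
Echelon form has 2 nonzero rows, so rank(B) = 2.

2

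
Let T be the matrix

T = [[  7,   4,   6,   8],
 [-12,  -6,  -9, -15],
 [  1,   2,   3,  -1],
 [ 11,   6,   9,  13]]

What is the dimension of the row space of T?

2

Row reduce to echelon form.
R2 ← R2 + (12/7)·R1: [0, 6/7, 9/7, -9/7]
R3 ← R3 − (1/7)·R1: [0, 10/7, 15/7, -15/7]
R4 ← R4 − (11/7)·R1: [0, -2/7, -3/7, 3/7]
R3 ← R3 − (5/3)·R2: [0, 0, 0, 0]
R4 ← R4 + (1/3)·R2: [0, 0, 0, 0]
Echelon form has 2 nonzero rows, so rank(T) = 2.
The row space has dimension equal to the rank: 2.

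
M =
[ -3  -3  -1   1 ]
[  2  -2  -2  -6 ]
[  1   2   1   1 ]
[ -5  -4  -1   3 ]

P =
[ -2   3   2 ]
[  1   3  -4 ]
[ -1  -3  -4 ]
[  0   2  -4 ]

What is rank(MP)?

2

First compute MP:
[[  4, -13,   6],
 [ -4,  -6,  44],
 [ -1,   8, -14],
 [  7, -18,  -2]]
Now row reduce the product.
R2 ← R2 + R1: [0, -19, 50]
R3 ← R3 + (1/4)·R1: [0, 19/4, -25/2]
R4 ← R4 − (7/4)·R1: [0, 19/4, -25/2]
R3 ← R3 + (1/4)·R2: [0, 0, 0]
R4 ← R4 + (1/4)·R2: [0, 0, 0]
2 nonzero rows, so rank(MP) = 2.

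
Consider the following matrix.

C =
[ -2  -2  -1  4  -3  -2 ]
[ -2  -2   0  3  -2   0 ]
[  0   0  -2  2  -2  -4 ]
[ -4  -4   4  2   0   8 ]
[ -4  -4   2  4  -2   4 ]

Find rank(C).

2

Row reduce to echelon form.
R2 ← R2 − R1: [0, 0, 1, -1, 1, 2]
R4 ← R4 − (2)·R1: [0, 0, 6, -6, 6, 12]
R5 ← R5 − (2)·R1: [0, 0, 4, -4, 4, 8]
R3 ← R3 + (2)·R2: [0, 0, 0, 0, 0, 0]
R4 ← R4 − (6)·R2: [0, 0, 0, 0, 0, 0]
R5 ← R5 − (4)·R2: [0, 0, 0, 0, 0, 0]
Echelon form has 2 nonzero rows, so rank(C) = 2.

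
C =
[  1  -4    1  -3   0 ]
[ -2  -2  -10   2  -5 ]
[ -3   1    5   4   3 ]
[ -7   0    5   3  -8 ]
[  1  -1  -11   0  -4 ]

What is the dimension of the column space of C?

5

Row reduce to echelon form.
R2 ← R2 + (2)·R1: [0, -10, -8, -4, -5]
R3 ← R3 + (3)·R1: [0, -11, 8, -5, 3]
R4 ← R4 + (7)·R1: [0, -28, 12, -18, -8]
R5 ← R5 − R1: [0, 3, -12, 3, -4]
R3 ← R3 − (11/10)·R2: [0, 0, 84/5, -3/5, 17/2]
R4 ← R4 − (14/5)·R2: [0, 0, 172/5, -34/5, 6]
R5 ← R5 + (3/10)·R2: [0, 0, -72/5, 9/5, -11/2]
R4 ← R4 − (43/21)·R3: [0, 0, 0, -39/7, -479/42]
R5 ← R5 + (6/7)·R3: [0, 0, 0, 9/7, 25/14]
R5 ← R5 + (3/13)·R4: [0, 0, 0, 0, -11/13]
Echelon form has 5 nonzero rows, so rank(C) = 5.
The column space has dimension equal to the rank: 5.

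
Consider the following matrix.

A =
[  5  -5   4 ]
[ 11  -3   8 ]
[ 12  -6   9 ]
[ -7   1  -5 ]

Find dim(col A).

2

Row reduce to echelon form.
R2 ← R2 − (11/5)·R1: [0, 8, -4/5]
R3 ← R3 − (12/5)·R1: [0, 6, -3/5]
R4 ← R4 + (7/5)·R1: [0, -6, 3/5]
R3 ← R3 − (3/4)·R2: [0, 0, 0]
R4 ← R4 + (3/4)·R2: [0, 0, 0]
Echelon form has 2 nonzero rows, so rank(A) = 2.
The column space has dimension equal to the rank: 2.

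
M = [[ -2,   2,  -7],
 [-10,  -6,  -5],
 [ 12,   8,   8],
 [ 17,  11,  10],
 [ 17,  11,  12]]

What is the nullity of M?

0

Row reduce to echelon form.
R2 ← R2 − (5)·R1: [0, -16, 30]
R3 ← R3 + (6)·R1: [0, 20, -34]
R4 ← R4 + (17/2)·R1: [0, 28, -99/2]
R5 ← R5 + (17/2)·R1: [0, 28, -95/2]
R3 ← R3 + (5/4)·R2: [0, 0, 7/2]
R4 ← R4 + (7/4)·R2: [0, 0, 3]
R5 ← R5 + (7/4)·R2: [0, 0, 5]
R4 ← R4 − (6/7)·R3: [0, 0, 0]
R5 ← R5 − (10/7)·R3: [0, 0, 0]
3 nonzero rows, so rank(M) = 3.
M has 3 columns; by rank–nullity, nullity = 3 − 3 = 0.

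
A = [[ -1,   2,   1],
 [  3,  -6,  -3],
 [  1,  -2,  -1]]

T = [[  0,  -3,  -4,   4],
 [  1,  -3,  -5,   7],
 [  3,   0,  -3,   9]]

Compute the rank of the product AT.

1

First compute AT:
[[  5,  -3,  -9,  19],
 [-15,   9,  27, -57],
 [ -5,   3,   9, -19]]
Now row reduce the product.
R2 ← R2 + (3)·R1: [0, 0, 0, 0]
R3 ← R3 + R1: [0, 0, 0, 0]
1 nonzero row, so rank(AT) = 1.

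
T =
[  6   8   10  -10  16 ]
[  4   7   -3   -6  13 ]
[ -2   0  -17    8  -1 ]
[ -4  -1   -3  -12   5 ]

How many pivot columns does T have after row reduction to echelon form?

Row reduce to echelon form.
R2 ← R2 − (2/3)·R1: [0, 5/3, -29/3, 2/3, 7/3]
R3 ← R3 + (1/3)·R1: [0, 8/3, -41/3, 14/3, 13/3]
R4 ← R4 + (2/3)·R1: [0, 13/3, 11/3, -56/3, 47/3]
R3 ← R3 − (8/5)·R2: [0, 0, 9/5, 18/5, 3/5]
R4 ← R4 − (13/5)·R2: [0, 0, 144/5, -102/5, 48/5]
R4 ← R4 − (16)·R3: [0, 0, 0, -78, 0]
Echelon form has 4 nonzero rows, so rank(T) = 4.
Each nonzero row contributes one pivot column: 4 pivot columns.

4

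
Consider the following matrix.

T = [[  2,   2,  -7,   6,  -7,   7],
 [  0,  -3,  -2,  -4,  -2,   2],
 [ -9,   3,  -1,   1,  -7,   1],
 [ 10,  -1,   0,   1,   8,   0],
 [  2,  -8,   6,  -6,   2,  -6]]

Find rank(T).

Row reduce to echelon form.
R3 ← R3 + (9/2)·R1: [0, 12, -65/2, 28, -77/2, 65/2]
R4 ← R4 − (5)·R1: [0, -11, 35, -29, 43, -35]
R5 ← R5 − R1: [0, -10, 13, -12, 9, -13]
R3 ← R3 + (4)·R2: [0, 0, -81/2, 12, -93/2, 81/2]
R4 ← R4 − (11/3)·R2: [0, 0, 127/3, -43/3, 151/3, -127/3]
R5 ← R5 − (10/3)·R2: [0, 0, 59/3, 4/3, 47/3, -59/3]
R4 ← R4 + (254/243)·R3: [0, 0, 0, -145/81, 140/81, 0]
R5 ← R5 + (118/243)·R3: [0, 0, 0, 580/81, -560/81, 0]
R5 ← R5 + (4)·R4: [0, 0, 0, 0, 0, 0]
Echelon form has 4 nonzero rows, so rank(T) = 4.

4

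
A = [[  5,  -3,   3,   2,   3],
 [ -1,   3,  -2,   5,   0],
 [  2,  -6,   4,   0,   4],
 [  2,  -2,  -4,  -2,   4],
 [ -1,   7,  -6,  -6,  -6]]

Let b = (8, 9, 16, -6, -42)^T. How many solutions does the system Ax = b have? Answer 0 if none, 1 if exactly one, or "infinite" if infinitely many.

Row reduce the augmented matrix [A | b].
R2 ← R2 + (1/5)·R1: [0, 12/5, -7/5, 27/5, 3/5, 53/5]
R3 ← R3 − (2/5)·R1: [0, -24/5, 14/5, -4/5, 14/5, 64/5]
R4 ← R4 − (2/5)·R1: [0, -4/5, -26/5, -14/5, 14/5, -46/5]
R5 ← R5 + (1/5)·R1: [0, 32/5, -27/5, -28/5, -27/5, -202/5]
R3 ← R3 + (2)·R2: [0, 0, 0, 10, 4, 34]
R4 ← R4 + (1/3)·R2: [0, 0, -17/3, -1, 3, -17/3]
R5 ← R5 − (8/3)·R2: [0, 0, -5/3, -20, -7, -206/3]
Swap R3 ↔ R4
R5 ← R5 − (5/17)·R3: [0, 0, 0, -335/17, -134/17, -67]
R5 ← R5 + (67/34)·R4: [0, 0, 0, 0, 0, 0]
The echelon form has 4 nonzero rows, and every pivot lies in the first 5 columns, so rank(A) = rank([A|b]) = 4.
The system is consistent.
rank = 4 < 5 unknowns, so there are infinitely many solutions.

infinite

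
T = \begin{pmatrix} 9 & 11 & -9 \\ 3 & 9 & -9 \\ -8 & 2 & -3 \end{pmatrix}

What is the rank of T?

3

Row reduce to echelon form.
R2 ← R2 − (1/3)·R1: [0, 16/3, -6]
R3 ← R3 + (8/9)·R1: [0, 106/9, -11]
R3 ← R3 − (53/24)·R2: [0, 0, 9/4]
Echelon form has 3 nonzero rows, so rank(T) = 3.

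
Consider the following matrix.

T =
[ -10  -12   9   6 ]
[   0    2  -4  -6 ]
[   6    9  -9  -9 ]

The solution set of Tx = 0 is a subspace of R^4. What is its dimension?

2

Row reduce to echelon form.
R3 ← R3 + (3/5)·R1: [0, 9/5, -18/5, -27/5]
R3 ← R3 − (9/10)·R2: [0, 0, 0, 0]
2 nonzero rows, so rank(T) = 2.
T has 4 columns; by rank–nullity, nullity = 4 − 2 = 2.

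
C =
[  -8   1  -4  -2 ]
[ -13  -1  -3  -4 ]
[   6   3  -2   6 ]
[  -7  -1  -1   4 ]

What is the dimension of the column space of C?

Row reduce to echelon form.
R2 ← R2 − (13/8)·R1: [0, -21/8, 7/2, -3/4]
R3 ← R3 + (3/4)·R1: [0, 15/4, -5, 9/2]
R4 ← R4 − (7/8)·R1: [0, -15/8, 5/2, 23/4]
R3 ← R3 + (10/7)·R2: [0, 0, 0, 24/7]
R4 ← R4 − (5/7)·R2: [0, 0, 0, 44/7]
R4 ← R4 − (11/6)·R3: [0, 0, 0, 0]
Echelon form has 3 nonzero rows, so rank(C) = 3.
The column space has dimension equal to the rank: 3.

3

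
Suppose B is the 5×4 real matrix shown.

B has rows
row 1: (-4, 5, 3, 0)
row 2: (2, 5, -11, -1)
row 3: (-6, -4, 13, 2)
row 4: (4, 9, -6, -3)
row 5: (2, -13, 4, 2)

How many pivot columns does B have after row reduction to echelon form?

Row reduce to echelon form.
R2 ← R2 + (1/2)·R1: [0, 15/2, -19/2, -1]
R3 ← R3 − (3/2)·R1: [0, -23/2, 17/2, 2]
R4 ← R4 + R1: [0, 14, -3, -3]
R5 ← R5 + (1/2)·R1: [0, -21/2, 11/2, 2]
R3 ← R3 + (23/15)·R2: [0, 0, -91/15, 7/15]
R4 ← R4 − (28/15)·R2: [0, 0, 221/15, -17/15]
R5 ← R5 + (7/5)·R2: [0, 0, -39/5, 3/5]
R4 ← R4 + (17/7)·R3: [0, 0, 0, 0]
R5 ← R5 − (9/7)·R3: [0, 0, 0, 0]
Echelon form has 3 nonzero rows, so rank(B) = 3.
Each nonzero row contributes one pivot column: 3 pivot columns.

3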